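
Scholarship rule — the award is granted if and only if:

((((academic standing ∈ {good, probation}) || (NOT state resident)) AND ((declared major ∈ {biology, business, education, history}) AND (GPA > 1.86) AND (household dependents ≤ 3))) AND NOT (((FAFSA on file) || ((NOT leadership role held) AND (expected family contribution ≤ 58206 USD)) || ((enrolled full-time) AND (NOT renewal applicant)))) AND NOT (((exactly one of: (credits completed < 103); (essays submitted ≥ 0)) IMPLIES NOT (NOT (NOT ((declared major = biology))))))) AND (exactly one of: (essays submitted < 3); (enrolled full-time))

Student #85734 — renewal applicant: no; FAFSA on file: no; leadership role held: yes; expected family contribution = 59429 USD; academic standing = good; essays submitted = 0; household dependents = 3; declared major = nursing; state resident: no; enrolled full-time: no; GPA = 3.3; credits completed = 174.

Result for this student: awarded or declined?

Atomic conditions:
  academic standing ∈ {good, probation}: good is in the set → true
  NOT state resident: no → true
  declared major ∈ {biology, business, education, history}: nursing is not in the set → false
  GPA > 1.86: 3.3 > 1.86 is true
  household dependents ≤ 3: 3 ≤ 3 is true
  FAFSA on file: no → false
  NOT leadership role held: yes → false
  expected family contribution ≤ 58206 USD: 59429 ≤ 58206 is false
  enrolled full-time: no → false
  NOT renewal applicant: no → true
  credits completed < 103: 174 < 103 is false
  essays submitted ≥ 0: 0 ≥ 0 is true
  declared major = biology: nursing == biology is false
  essays submitted < 3: 0 < 3 is true
Combine:
[1.1.1] true OR true = true
[1.1.2] false AND true AND true = false
[1.1] true AND false = false
[1.2.1.2] false AND false = false
[1.2.1.3] false AND true = false
[1.2.1] false OR false OR false = false
[1.2] NOT false = true
[1.3.1.1] exactly-one(false, true) = true
[1.3.1.2.1.1] NOT false = true
[1.3.1.2.1] NOT true = false
[1.3.1.2] NOT false = true
[1.3.1] true → true = true
[1.3] NOT true = false
[1] false AND true AND false = false
[2] exactly-one(true, false) = true
[root] false AND true = false
Overall: false → declined

Declined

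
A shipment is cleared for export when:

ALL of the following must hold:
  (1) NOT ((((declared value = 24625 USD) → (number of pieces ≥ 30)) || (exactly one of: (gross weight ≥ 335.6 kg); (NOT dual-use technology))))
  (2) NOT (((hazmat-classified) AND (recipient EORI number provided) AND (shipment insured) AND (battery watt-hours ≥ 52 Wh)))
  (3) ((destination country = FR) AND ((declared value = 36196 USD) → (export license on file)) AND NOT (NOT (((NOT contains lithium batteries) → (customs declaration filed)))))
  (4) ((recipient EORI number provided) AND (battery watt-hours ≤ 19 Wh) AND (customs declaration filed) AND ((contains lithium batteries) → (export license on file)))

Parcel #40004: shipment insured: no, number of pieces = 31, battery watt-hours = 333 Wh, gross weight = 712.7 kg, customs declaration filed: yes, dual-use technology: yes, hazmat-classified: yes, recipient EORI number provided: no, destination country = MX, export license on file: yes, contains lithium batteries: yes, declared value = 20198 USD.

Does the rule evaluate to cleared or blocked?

Blocked

Atomic conditions:
  declared value = 24625 USD: 20198 == 24625 is false
  number of pieces ≥ 30: 31 ≥ 30 is true
  gross weight ≥ 335.6 kg: 712.7 ≥ 335.6 is true
  NOT dual-use technology: yes → false
  hazmat-classified: yes → true
  recipient EORI number provided: no → false
  shipment insured: no → false
  battery watt-hours ≥ 52 Wh: 333 ≥ 52 is true
  destination country = FR: MX == FR is false
  declared value = 36196 USD: 20198 == 36196 is false
  export license on file: yes → true
  NOT contains lithium batteries: yes → false
  customs declaration filed: yes → true
  battery watt-hours ≤ 19 Wh: 333 ≤ 19 is false
  contains lithium batteries: yes → true
Combine:
[1.1.1] false → true (antecedent false ⇒ implication holds) = true
[1.1.2] exactly-one(true, false) = true
[1.1] true OR true = true
[1] NOT true = false
[2.1] true AND false AND false AND true = false
[2] NOT false = true
[3.2] false → true (antecedent false ⇒ implication holds) = true
[3.3.1.1] false → true (antecedent false ⇒ implication holds) = true
[3.3.1] NOT true = false
[3.3] NOT false = true
[3] false AND true AND true = false
[4.4] true → true = true
[4] false AND false AND true AND true = false
[root] false AND true AND false AND false = false
Overall: false → blocked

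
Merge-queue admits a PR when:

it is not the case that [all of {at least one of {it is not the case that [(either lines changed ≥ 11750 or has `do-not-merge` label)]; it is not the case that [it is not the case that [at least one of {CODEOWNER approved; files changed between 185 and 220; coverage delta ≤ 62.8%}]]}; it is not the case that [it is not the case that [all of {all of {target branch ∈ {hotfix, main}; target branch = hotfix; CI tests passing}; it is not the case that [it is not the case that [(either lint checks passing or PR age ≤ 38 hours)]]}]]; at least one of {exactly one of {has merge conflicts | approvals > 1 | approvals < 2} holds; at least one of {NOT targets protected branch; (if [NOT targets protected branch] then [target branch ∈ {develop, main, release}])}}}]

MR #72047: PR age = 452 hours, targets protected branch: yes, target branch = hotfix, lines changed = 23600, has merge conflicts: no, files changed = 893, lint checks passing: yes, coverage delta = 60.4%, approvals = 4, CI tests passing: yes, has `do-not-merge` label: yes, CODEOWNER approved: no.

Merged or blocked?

Blocked

Atomic conditions:
  lines changed ≥ 11750: 23600 ≥ 11750 is true
  has `do-not-merge` label: yes → true
  CODEOWNER approved: no → false
  files changed between 185 and 220: 893 in [185, 220] is false
  coverage delta ≤ 62.8%: 60.4 ≤ 62.8 is true
  target branch ∈ {hotfix, main}: hotfix is in the set → true
  target branch = hotfix: hotfix == hotfix is true
  CI tests passing: yes → true
  lint checks passing: yes → true
  PR age ≤ 38 hours: 452 ≤ 38 is false
  has merge conflicts: no → false
  approvals > 1: 4 > 1 is true
  approvals < 2: 4 < 2 is false
  NOT targets protected branch: yes → false
  target branch ∈ {develop, main, release}: hotfix is not in the set → false
Combine:
[1.1.1.1] true OR true = true
[1.1.1] NOT true = false
[1.1.2.1.1] false OR false OR true = true
[1.1.2.1] NOT true = false
[1.1.2] NOT false = true
[1.1] false OR true = true
[1.2.1.1.1] true AND true AND true = true
[1.2.1.1.2.1.1] true OR false = true
[1.2.1.1.2.1] NOT true = false
[1.2.1.1.2] NOT false = true
[1.2.1.1] true AND true = true
[1.2.1] NOT true = false
[1.2] NOT false = true
[1.3.1] exactly-one(false, true, false) = true
[1.3.2.2] false → false (antecedent false ⇒ implication holds) = true
[1.3.2] false OR true = true
[1.3] true OR true = true
[1] true AND true AND true = true
[root] NOT true = false
Overall: false → blocked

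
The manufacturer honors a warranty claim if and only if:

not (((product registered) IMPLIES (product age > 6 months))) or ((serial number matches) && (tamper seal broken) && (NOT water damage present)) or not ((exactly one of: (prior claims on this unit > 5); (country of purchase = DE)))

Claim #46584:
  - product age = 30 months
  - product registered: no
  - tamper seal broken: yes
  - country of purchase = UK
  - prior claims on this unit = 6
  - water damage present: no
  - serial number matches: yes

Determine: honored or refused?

Honored

Atomic conditions:
  product registered: no → false
  product age > 6 months: 30 > 6 is true
  serial number matches: yes → true
  tamper seal broken: yes → true
  NOT water damage present: no → true
  prior claims on this unit > 5: 6 > 5 is true
  country of purchase = DE: UK == DE is false
Combine:
[1.1] false → true (antecedent false ⇒ implication holds) = true
[1] NOT true = false
[2] true AND true AND true = true
[3.1] exactly-one(true, false) = true
[3] NOT true = false
[root] false OR true OR false = true
Overall: true → honored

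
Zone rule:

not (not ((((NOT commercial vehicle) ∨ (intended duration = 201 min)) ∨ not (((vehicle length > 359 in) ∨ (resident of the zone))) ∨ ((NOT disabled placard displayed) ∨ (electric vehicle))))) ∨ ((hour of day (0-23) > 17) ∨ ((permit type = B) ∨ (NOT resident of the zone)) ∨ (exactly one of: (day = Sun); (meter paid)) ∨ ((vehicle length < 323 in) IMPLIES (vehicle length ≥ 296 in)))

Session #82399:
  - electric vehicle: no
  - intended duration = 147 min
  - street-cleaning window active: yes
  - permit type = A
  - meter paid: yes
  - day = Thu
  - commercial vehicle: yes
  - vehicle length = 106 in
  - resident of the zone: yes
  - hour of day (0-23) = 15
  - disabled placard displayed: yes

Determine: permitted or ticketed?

Permitted

Atomic conditions:
  NOT commercial vehicle: yes → false
  intended duration = 201 min: 147 == 201 is false
  vehicle length > 359 in: 106 > 359 is false
  resident of the zone: yes → true
  NOT disabled placard displayed: yes → false
  electric vehicle: no → false
  hour of day (0-23) > 17: 15 > 17 is false
  permit type = B: A == B is false
  NOT resident of the zone: yes → false
  day = Sun: Thu == Sun is false
  meter paid: yes → true
  vehicle length < 323 in: 106 < 323 is true
  vehicle length ≥ 296 in: 106 ≥ 296 is false
Combine:
[1.1.1.1] false OR false = false
[1.1.1.2.1] false OR true = true
[1.1.1.2] NOT true = false
[1.1.1.3] false OR false = false
[1.1.1] false OR false OR false = false
[1.1] NOT false = true
[1] NOT true = false
[2.2] false OR false = false
[2.3] exactly-one(false, true) = true
[2.4] true → false = false
[2] false OR false OR true OR false = true
[root] false OR true = true
Overall: true → permitted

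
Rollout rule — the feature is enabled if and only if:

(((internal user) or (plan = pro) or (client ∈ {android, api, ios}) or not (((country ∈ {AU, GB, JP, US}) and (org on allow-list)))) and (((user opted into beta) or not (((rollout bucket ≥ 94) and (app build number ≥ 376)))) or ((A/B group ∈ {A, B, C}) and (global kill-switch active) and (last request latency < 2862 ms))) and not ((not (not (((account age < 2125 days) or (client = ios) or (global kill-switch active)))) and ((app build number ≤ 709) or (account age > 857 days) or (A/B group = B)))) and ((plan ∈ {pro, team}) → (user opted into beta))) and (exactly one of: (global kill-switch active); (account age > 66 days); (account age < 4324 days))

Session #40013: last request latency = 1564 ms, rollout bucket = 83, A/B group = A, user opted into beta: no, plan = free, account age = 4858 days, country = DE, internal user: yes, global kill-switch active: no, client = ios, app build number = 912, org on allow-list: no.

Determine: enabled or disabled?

Atomic conditions:
  internal user: yes → true
  plan = pro: free == pro is false
  client ∈ {android, api, ios}: ios is in the set → true
  country ∈ {AU, GB, JP, US}: DE is not in the set → false
  org on allow-list: no → false
  user opted into beta: no → false
  rollout bucket ≥ 94: 83 ≥ 94 is false
  app build number ≥ 376: 912 ≥ 376 is true
  A/B group ∈ {A, B, C}: A is in the set → true
  global kill-switch active: no → false
  last request latency < 2862 ms: 1564 < 2862 is true
  account age < 2125 days: 4858 < 2125 is false
  client = ios: ios == ios is true
  app build number ≤ 709: 912 ≤ 709 is false
  account age > 857 days: 4858 > 857 is true
  A/B group = B: A == B is false
  plan ∈ {pro, team}: free is not in the set → false
  account age > 66 days: 4858 > 66 is true
  account age < 4324 days: 4858 < 4324 is false
Combine:
[1.1.4.1] false AND false = false
[1.1.4] NOT false = true
[1.1] true OR false OR true OR true = true
[1.2.1.2.1] false AND true = false
[1.2.1.2] NOT false = true
[1.2.1] false OR true = true
[1.2.2] true AND false AND true = false
[1.2] true OR false = true
[1.3.1.1.1.1] false OR true OR false = true
[1.3.1.1.1] NOT true = false
[1.3.1.1] NOT false = true
[1.3.1.2] false OR true OR false = true
[1.3.1] true AND true = true
[1.3] NOT true = false
[1.4] false → false (antecedent false ⇒ implication holds) = true
[1] true AND true AND false AND true = false
[2] exactly-one(false, true, false) = true
[root] false AND true = false
Overall: false → disabled

Disabled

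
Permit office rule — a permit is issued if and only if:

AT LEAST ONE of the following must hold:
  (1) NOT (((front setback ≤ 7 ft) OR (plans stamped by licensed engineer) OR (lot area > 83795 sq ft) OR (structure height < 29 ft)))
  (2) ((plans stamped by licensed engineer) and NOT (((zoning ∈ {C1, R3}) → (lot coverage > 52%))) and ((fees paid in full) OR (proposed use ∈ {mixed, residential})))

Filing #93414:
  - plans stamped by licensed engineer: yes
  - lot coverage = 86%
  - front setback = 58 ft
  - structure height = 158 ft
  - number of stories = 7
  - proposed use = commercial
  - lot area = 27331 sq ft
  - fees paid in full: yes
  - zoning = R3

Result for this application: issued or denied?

Denied

Atomic conditions:
  front setback ≤ 7 ft: 58 ≤ 7 is false
  plans stamped by licensed engineer: yes → true
  lot area > 83795 sq ft: 27331 > 83795 is false
  structure height < 29 ft: 158 < 29 is false
  zoning ∈ {C1, R3}: R3 is in the set → true
  lot coverage > 52%: 86 > 52 is true
  fees paid in full: yes → true
  proposed use ∈ {mixed, residential}: commercial is not in the set → false
Combine:
[1.1] false OR true OR false OR false = true
[1] NOT true = false
[2.2.1] true → true = true
[2.2] NOT true = false
[2.3] true OR false = true
[2] true AND false AND true = false
[root] false OR false = false
Overall: false → denied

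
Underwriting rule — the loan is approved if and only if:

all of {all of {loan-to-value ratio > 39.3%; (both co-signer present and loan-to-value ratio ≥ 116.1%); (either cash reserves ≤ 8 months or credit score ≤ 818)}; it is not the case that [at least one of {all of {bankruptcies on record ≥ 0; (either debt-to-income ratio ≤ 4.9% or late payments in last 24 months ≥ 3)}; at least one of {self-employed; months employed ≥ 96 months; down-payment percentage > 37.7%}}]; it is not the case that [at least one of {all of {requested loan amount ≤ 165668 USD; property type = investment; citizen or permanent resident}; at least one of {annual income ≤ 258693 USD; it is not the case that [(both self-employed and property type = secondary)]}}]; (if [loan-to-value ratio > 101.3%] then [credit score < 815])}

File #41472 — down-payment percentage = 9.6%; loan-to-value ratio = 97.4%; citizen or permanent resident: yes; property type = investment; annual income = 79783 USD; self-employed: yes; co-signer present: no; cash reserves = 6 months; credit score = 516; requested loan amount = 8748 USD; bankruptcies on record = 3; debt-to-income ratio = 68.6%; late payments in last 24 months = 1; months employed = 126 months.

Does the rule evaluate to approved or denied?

Denied

Atomic conditions:
  loan-to-value ratio > 39.3%: 97.4 > 39.3 is true
  co-signer present: no → false
  loan-to-value ratio ≥ 116.1%: 97.4 ≥ 116.1 is false
  cash reserves ≤ 8 months: 6 ≤ 8 is true
  credit score ≤ 818: 516 ≤ 818 is true
  bankruptcies on record ≥ 0: 3 ≥ 0 is true
  debt-to-income ratio ≤ 4.9%: 68.6 ≤ 4.9 is false
  late payments in last 24 months ≥ 3: 1 ≥ 3 is false
  self-employed: yes → true
  months employed ≥ 96 months: 126 ≥ 96 is true
  down-payment percentage > 37.7%: 9.6 > 37.7 is false
  requested loan amount ≤ 165668 USD: 8748 ≤ 165668 is true
  property type = investment: investment == investment is true
  citizen or permanent resident: yes → true
  annual income ≤ 258693 USD: 79783 ≤ 258693 is true
  property type = secondary: investment == secondary is false
  loan-to-value ratio > 101.3%: 97.4 > 101.3 is false
  credit score < 815: 516 < 815 is true
Combine:
[1.2] false AND false = false
[1.3] true OR true = true
[1] true AND false AND true = false
[2.1.1.2] false OR false = false
[2.1.1] true AND false = false
[2.1.2] true OR true OR false = true
[2.1] false OR true = true
[2] NOT true = false
[3.1.1] true AND true AND true = true
[3.1.2.2.1] true AND false = false
[3.1.2.2] NOT false = true
[3.1.2] true OR true = true
[3.1] true OR true = true
[3] NOT true = false
[4] false → true (antecedent false ⇒ implication holds) = true
[root] false AND false AND false AND true = false
Overall: false → denied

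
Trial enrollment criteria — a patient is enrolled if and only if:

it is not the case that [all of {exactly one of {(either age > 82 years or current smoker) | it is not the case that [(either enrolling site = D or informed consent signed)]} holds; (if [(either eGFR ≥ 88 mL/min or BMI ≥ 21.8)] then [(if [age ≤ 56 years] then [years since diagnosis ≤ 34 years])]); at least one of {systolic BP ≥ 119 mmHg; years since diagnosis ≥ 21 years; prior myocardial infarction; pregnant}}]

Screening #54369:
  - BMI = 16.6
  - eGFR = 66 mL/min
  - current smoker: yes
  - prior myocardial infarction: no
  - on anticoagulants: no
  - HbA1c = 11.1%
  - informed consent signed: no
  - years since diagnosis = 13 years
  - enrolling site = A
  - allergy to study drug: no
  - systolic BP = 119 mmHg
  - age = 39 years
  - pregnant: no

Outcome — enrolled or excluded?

Atomic conditions:
  age > 82 years: 39 > 82 is false
  current smoker: yes → true
  enrolling site = D: A == D is false
  informed consent signed: no → false
  eGFR ≥ 88 mL/min: 66 ≥ 88 is false
  BMI ≥ 21.8: 16.6 ≥ 21.8 is false
  age ≤ 56 years: 39 ≤ 56 is true
  years since diagnosis ≤ 34 years: 13 ≤ 34 is true
  systolic BP ≥ 119 mmHg: 119 ≥ 119 is true
  years since diagnosis ≥ 21 years: 13 ≥ 21 is false
  prior myocardial infarction: no → false
  pregnant: no → false
Combine:
[1.1.1] false OR true = true
[1.1.2.1] false OR false = false
[1.1.2] NOT false = true
[1.1] exactly-one(true, true) = false
[1.2.1] false OR false = false
[1.2.2] true → true = true
[1.2] false → true (antecedent false ⇒ implication holds) = true
[1.3] true OR false OR false OR false = true
[1] false AND true AND true = false
[root] NOT false = true
Overall: true → enrolled

Enrolled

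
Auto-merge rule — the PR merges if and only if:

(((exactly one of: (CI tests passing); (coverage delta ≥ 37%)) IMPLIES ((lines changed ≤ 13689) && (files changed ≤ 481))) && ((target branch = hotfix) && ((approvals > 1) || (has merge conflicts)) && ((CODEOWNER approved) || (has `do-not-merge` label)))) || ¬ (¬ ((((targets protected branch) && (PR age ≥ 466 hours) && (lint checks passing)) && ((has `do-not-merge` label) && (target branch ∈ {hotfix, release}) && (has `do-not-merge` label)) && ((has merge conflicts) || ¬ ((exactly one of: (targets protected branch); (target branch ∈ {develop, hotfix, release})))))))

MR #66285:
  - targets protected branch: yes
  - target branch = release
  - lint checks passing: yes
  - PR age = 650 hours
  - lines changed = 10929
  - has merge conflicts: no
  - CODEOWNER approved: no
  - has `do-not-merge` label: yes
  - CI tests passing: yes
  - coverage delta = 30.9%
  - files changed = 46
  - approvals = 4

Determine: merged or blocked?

Merged

Atomic conditions:
  CI tests passing: yes → true
  coverage delta ≥ 37%: 30.9 ≥ 37 is false
  lines changed ≤ 13689: 10929 ≤ 13689 is true
  files changed ≤ 481: 46 ≤ 481 is true
  target branch = hotfix: release == hotfix is false
  approvals > 1: 4 > 1 is true
  has merge conflicts: no → false
  CODEOWNER approved: no → false
  has `do-not-merge` label: yes → true
  targets protected branch: yes → true
  PR age ≥ 466 hours: 650 ≥ 466 is true
  lint checks passing: yes → true
  target branch ∈ {hotfix, release}: release is in the set → true
  target branch ∈ {develop, hotfix, release}: release is in the set → true
Combine:
[1.1.1] exactly-one(true, false) = true
[1.1.2] true AND true = true
[1.1] true → true = true
[1.2.2] true OR false = true
[1.2.3] false OR true = true
[1.2] false AND true AND true = false
[1] true AND false = false
[2.1.1.1] true AND true AND true = true
[2.1.1.2] true AND true AND true = true
[2.1.1.3.2.1] exactly-one(true, true) = false
[2.1.1.3.2] NOT false = true
[2.1.1.3] false OR true = true
[2.1.1] true AND true AND true = true
[2.1] NOT true = false
[2] NOT false = true
[root] false OR true = true
Overall: true → merged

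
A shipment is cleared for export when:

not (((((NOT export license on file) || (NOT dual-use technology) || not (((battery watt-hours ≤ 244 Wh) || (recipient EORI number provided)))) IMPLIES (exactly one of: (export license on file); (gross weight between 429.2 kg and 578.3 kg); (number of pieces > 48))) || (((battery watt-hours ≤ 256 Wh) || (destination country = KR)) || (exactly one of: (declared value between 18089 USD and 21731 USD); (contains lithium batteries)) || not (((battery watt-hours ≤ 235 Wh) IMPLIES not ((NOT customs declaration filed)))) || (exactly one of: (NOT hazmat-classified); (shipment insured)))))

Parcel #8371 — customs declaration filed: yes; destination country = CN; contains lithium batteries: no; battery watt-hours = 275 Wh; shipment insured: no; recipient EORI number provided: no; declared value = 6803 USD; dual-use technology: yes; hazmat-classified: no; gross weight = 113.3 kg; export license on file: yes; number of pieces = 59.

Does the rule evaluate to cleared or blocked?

Blocked

Atomic conditions:
  NOT export license on file: yes → false
  NOT dual-use technology: yes → false
  battery watt-hours ≤ 244 Wh: 275 ≤ 244 is false
  recipient EORI number provided: no → false
  export license on file: yes → true
  gross weight between 429.2 kg and 578.3 kg: 113.3 in [429.2, 578.3] is false
  number of pieces > 48: 59 > 48 is true
  battery watt-hours ≤ 256 Wh: 275 ≤ 256 is false
  destination country = KR: CN == KR is false
  declared value between 18089 USD and 21731 USD: 6803 in [18089, 21731] is false
  contains lithium batteries: no → false
  battery watt-hours ≤ 235 Wh: 275 ≤ 235 is false
  NOT customs declaration filed: yes → false
  NOT hazmat-classified: no → true
  shipment insured: no → false
Combine:
[1.1.1.3.1] false OR false = false
[1.1.1.3] NOT false = true
[1.1.1] false OR false OR true = true
[1.1.2] exactly-one(true, false, true) = false
[1.1] true → false = false
[1.2.1] false OR false = false
[1.2.2] exactly-one(false, false) = false
[1.2.3.1.2] NOT false = true
[1.2.3.1] false → true (antecedent false ⇒ implication holds) = true
[1.2.3] NOT true = false
[1.2.4] exactly-one(true, false) = true
[1.2] false OR false OR false OR true = true
[1] false OR true = true
[root] NOT true = false
Overall: false → blocked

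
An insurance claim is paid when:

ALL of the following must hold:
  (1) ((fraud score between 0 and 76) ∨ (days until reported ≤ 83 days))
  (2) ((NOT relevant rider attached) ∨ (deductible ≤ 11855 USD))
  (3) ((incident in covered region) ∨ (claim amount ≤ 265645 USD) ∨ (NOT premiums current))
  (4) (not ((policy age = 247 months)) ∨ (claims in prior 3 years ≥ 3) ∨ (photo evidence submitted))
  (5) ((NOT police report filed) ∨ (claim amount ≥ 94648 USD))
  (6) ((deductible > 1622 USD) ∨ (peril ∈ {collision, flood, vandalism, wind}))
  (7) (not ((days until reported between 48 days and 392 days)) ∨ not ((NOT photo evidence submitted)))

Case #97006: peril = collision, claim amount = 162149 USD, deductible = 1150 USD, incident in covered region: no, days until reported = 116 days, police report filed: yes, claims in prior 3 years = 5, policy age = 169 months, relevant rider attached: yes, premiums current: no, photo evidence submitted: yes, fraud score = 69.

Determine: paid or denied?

Atomic conditions:
  fraud score between 0 and 76: 69 in [0, 76] is true
  days until reported ≤ 83 days: 116 ≤ 83 is false
  NOT relevant rider attached: yes → false
  deductible ≤ 11855 USD: 1150 ≤ 11855 is true
  incident in covered region: no → false
  claim amount ≤ 265645 USD: 162149 ≤ 265645 is true
  NOT premiums current: no → true
  policy age = 247 months: 169 == 247 is false
  claims in prior 3 years ≥ 3: 5 ≥ 3 is true
  photo evidence submitted: yes → true
  NOT police report filed: yes → false
  claim amount ≥ 94648 USD: 162149 ≥ 94648 is true
  deductible > 1622 USD: 1150 > 1622 is false
  peril ∈ {collision, flood, vandalism, wind}: collision is in the set → true
  days until reported between 48 days and 392 days: 116 in [48, 392] is true
  NOT photo evidence submitted: yes → false
Combine:
[1] true OR false = true
[2] false OR true = true
[3] false OR true OR true = true
[4.1] NOT false = true
[4] true OR true OR true = true
[5] false OR true = true
[6] false OR true = true
[7.1] NOT true = false
[7.2] NOT false = true
[7] false OR true = true
[root] true AND true AND true AND true AND true AND true AND true = true
Overall: true → paid

Paid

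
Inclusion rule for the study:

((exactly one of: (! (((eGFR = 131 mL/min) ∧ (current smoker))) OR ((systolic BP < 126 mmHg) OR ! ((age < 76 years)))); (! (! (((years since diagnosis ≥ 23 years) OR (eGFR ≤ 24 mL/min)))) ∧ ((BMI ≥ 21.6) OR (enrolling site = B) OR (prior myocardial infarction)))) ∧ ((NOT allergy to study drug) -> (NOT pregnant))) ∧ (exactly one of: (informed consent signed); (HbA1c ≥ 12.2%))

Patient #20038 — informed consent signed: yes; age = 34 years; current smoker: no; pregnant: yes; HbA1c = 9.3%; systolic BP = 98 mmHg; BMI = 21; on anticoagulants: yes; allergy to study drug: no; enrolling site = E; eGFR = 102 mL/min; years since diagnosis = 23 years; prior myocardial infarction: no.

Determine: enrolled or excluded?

Atomic conditions:
  eGFR = 131 mL/min: 102 == 131 is false
  current smoker: no → false
  systolic BP < 126 mmHg: 98 < 126 is true
  age < 76 years: 34 < 76 is true
  years since diagnosis ≥ 23 years: 23 ≥ 23 is true
  eGFR ≤ 24 mL/min: 102 ≤ 24 is false
  BMI ≥ 21.6: 21 ≥ 21.6 is false
  enrolling site = B: E == B is false
  prior myocardial infarction: no → false
  NOT allergy to study drug: no → true
  NOT pregnant: yes → false
  informed consent signed: yes → true
  HbA1c ≥ 12.2%: 9.3 ≥ 12.2 is false
Combine:
[1.1.1.1.1] false AND false = false
[1.1.1.1] NOT false = true
[1.1.1.2.2] NOT true = false
[1.1.1.2] true OR false = true
[1.1.1] true OR true = true
[1.1.2.1.1.1] true OR false = true
[1.1.2.1.1] NOT true = false
[1.1.2.1] NOT false = true
[1.1.2.2] false OR false OR false = false
[1.1.2] true AND false = false
[1.1] exactly-one(true, false) = true
[1.2] true → false = false
[1] true AND false = false
[2] exactly-one(true, false) = true
[root] false AND true = false
Overall: false → excluded

Excluded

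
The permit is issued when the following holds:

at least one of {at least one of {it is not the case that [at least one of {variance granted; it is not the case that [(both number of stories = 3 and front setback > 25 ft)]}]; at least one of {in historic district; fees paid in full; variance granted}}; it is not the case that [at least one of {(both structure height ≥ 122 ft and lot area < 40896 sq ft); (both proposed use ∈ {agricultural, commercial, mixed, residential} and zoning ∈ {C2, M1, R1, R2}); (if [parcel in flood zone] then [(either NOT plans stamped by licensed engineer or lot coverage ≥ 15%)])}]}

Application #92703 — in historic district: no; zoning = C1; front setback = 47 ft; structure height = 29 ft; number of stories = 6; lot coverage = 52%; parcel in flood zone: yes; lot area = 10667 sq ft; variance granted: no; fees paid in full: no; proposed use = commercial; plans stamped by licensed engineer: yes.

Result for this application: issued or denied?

Atomic conditions:
  variance granted: no → false
  number of stories = 3: 6 == 3 is false
  front setback > 25 ft: 47 > 25 is true
  in historic district: no → false
  fees paid in full: no → false
  structure height ≥ 122 ft: 29 ≥ 122 is false
  lot area < 40896 sq ft: 10667 < 40896 is true
  proposed use ∈ {agricultural, commercial, mixed, residential}: commercial is in the set → true
  zoning ∈ {C2, M1, R1, R2}: C1 is not in the set → false
  parcel in flood zone: yes → true
  NOT plans stamped by licensed engineer: yes → false
  lot coverage ≥ 15%: 52 ≥ 15 is true
Combine:
[1.1.1.2.1] false AND true = false
[1.1.1.2] NOT false = true
[1.1.1] false OR true = true
[1.1] NOT true = false
[1.2] false OR false OR false = false
[1] false OR false = false
[2.1.1] false AND true = false
[2.1.2] true AND false = false
[2.1.3.2] false OR true = true
[2.1.3] true → true = true
[2.1] false OR false OR true = true
[2] NOT true = false
[root] false OR false = false
Overall: false → denied

Denied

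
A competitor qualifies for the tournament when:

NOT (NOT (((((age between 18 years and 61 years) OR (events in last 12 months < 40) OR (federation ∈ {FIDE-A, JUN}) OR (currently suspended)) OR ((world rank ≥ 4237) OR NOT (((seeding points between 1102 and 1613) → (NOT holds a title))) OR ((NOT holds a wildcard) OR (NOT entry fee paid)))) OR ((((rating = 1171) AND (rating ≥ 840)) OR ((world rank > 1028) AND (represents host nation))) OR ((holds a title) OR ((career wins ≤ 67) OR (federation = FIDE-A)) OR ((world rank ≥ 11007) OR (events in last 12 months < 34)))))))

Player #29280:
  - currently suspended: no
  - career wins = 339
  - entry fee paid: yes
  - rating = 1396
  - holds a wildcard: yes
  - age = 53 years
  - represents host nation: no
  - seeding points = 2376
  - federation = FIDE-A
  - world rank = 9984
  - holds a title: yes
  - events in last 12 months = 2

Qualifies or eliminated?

Atomic conditions:
  age between 18 years and 61 years: 53 in [18, 61] is true
  events in last 12 months < 40: 2 < 40 is true
  federation ∈ {FIDE-A, JUN}: FIDE-A is in the set → true
  currently suspended: no → false
  world rank ≥ 4237: 9984 ≥ 4237 is true
  seeding points between 1102 and 1613: 2376 in [1102, 1613] is false
  NOT holds a title: yes → false
  NOT holds a wildcard: yes → false
  NOT entry fee paid: yes → false
  rating = 1171: 1396 == 1171 is false
  rating ≥ 840: 1396 ≥ 840 is true
  world rank > 1028: 9984 > 1028 is true
  represents host nation: no → false
  holds a title: yes → true
  career wins ≤ 67: 339 ≤ 67 is false
  federation = FIDE-A: FIDE-A == FIDE-A is true
  world rank ≥ 11007: 9984 ≥ 11007 is false
  events in last 12 months < 34: 2 < 34 is true
Combine:
[1.1.1.1] true OR true OR true OR false = true
[1.1.1.2.2.1] false → false (antecedent false ⇒ implication holds) = true
[1.1.1.2.2] NOT true = false
[1.1.1.2.3] false OR false = false
[1.1.1.2] true OR false OR false = true
[1.1.1] true OR true = true
[1.1.2.1.1] false AND true = false
[1.1.2.1.2] true AND false = false
[1.1.2.1] false OR false = false
[1.1.2.2.2] false OR true = true
[1.1.2.2.3] false OR true = true
[1.1.2.2] true OR true OR true = true
[1.1.2] false OR true = true
[1.1] true OR true = true
[1] NOT true = false
[root] NOT false = true
Overall: true → qualifies

Qualifies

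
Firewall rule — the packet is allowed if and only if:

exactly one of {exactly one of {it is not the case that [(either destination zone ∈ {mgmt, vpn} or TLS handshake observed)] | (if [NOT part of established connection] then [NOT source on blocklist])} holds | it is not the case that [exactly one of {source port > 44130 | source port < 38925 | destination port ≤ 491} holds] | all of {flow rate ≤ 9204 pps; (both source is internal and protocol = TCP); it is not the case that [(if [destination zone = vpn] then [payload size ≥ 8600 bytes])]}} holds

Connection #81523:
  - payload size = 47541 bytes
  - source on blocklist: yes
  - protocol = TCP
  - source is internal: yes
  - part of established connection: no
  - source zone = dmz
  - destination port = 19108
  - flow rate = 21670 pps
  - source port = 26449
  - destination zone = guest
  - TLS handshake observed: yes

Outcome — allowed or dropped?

Atomic conditions:
  destination zone ∈ {mgmt, vpn}: guest is not in the set → false
  TLS handshake observed: yes → true
  NOT part of established connection: no → true
  NOT source on blocklist: yes → false
  source port > 44130: 26449 > 44130 is false
  source port < 38925: 26449 < 38925 is true
  destination port ≤ 491: 19108 ≤ 491 is false
  flow rate ≤ 9204 pps: 21670 ≤ 9204 is false
  source is internal: yes → true
  protocol = TCP: TCP == TCP is true
  destination zone = vpn: guest == vpn is false
  payload size ≥ 8600 bytes: 47541 ≥ 8600 is true
Combine:
[1.1.1] false OR true = true
[1.1] NOT true = false
[1.2] true → false = false
[1] exactly-one(false, false) = false
[2.1] exactly-one(false, true, false) = true
[2] NOT true = false
[3.2] true AND true = true
[3.3.1] false → true (antecedent false ⇒ implication holds) = true
[3.3] NOT true = false
[3] false AND true AND false = false
[root] exactly-one(false, false, false) = false
Overall: false → dropped

Dropped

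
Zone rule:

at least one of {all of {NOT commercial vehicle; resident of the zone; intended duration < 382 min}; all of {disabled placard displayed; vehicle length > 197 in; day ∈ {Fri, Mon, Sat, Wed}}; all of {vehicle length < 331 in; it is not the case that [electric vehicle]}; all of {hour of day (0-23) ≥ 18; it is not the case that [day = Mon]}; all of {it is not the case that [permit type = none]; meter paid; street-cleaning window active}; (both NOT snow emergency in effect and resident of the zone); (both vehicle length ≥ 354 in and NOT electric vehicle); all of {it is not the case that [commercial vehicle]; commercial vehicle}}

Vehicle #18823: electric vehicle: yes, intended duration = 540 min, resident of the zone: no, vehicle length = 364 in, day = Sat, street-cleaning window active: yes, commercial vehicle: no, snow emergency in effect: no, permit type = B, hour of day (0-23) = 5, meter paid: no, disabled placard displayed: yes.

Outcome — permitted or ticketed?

Permitted

Atomic conditions:
  NOT commercial vehicle: no → true
  resident of the zone: no → false
  intended duration < 382 min: 540 < 382 is false
  disabled placard displayed: yes → true
  vehicle length > 197 in: 364 > 197 is true
  day ∈ {Fri, Mon, Sat, Wed}: Sat is in the set → true
  vehicle length < 331 in: 364 < 331 is false
  electric vehicle: yes → true
  hour of day (0-23) ≥ 18: 5 ≥ 18 is false
  day = Mon: Sat == Mon is false
  permit type = none: B == none is false
  meter paid: no → false
  street-cleaning window active: yes → true
  NOT snow emergency in effect: no → true
  vehicle length ≥ 354 in: 364 ≥ 354 is true
  NOT electric vehicle: yes → false
  commercial vehicle: no → false
Combine:
[1] true AND false AND false = false
[2] true AND true AND true = true
[3.2] NOT true = false
[3] false AND false = false
[4.2] NOT false = true
[4] false AND true = false
[5.1] NOT false = true
[5] true AND false AND true = false
[6] true AND false = false
[7] true AND false = false
[8.1] NOT false = true
[8] true AND false = false
[root] false OR true OR false OR false OR false OR false OR false OR false = true
Overall: true → permitted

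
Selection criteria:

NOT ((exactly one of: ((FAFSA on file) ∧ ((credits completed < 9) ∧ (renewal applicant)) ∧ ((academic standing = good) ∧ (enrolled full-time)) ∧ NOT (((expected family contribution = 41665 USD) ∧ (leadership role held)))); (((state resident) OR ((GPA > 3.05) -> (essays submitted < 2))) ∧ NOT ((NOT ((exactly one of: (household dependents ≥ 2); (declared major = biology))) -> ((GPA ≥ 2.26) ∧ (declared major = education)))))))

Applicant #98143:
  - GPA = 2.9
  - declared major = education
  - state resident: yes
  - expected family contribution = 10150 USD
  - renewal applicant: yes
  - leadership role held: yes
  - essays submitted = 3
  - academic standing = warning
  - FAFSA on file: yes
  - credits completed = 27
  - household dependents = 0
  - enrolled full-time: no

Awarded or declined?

Awarded

Atomic conditions:
  FAFSA on file: yes → true
  credits completed < 9: 27 < 9 is false
  renewal applicant: yes → true
  academic standing = good: warning == good is false
  enrolled full-time: no → false
  expected family contribution = 41665 USD: 10150 == 41665 is false
  leadership role held: yes → true
  state resident: yes → true
  GPA > 3.05: 2.9 > 3.05 is false
  essays submitted < 2: 3 < 2 is false
  household dependents ≥ 2: 0 ≥ 2 is false
  declared major = biology: education == biology is false
  GPA ≥ 2.26: 2.9 ≥ 2.26 is true
  declared major = education: education == education is true
Combine:
[1.1.2] false AND true = false
[1.1.3] false AND false = false
[1.1.4.1] false AND true = false
[1.1.4] NOT false = true
[1.1] true AND false AND false AND true = false
[1.2.1.2] false → false (antecedent false ⇒ implication holds) = true
[1.2.1] true OR true = true
[1.2.2.1.1.1] exactly-one(false, false) = false
[1.2.2.1.1] NOT false = true
[1.2.2.1.2] true AND true = true
[1.2.2.1] true → true = true
[1.2.2] NOT true = false
[1.2] true AND false = false
[1] exactly-one(false, false) = false
[root] NOT false = true
Overall: true → awarded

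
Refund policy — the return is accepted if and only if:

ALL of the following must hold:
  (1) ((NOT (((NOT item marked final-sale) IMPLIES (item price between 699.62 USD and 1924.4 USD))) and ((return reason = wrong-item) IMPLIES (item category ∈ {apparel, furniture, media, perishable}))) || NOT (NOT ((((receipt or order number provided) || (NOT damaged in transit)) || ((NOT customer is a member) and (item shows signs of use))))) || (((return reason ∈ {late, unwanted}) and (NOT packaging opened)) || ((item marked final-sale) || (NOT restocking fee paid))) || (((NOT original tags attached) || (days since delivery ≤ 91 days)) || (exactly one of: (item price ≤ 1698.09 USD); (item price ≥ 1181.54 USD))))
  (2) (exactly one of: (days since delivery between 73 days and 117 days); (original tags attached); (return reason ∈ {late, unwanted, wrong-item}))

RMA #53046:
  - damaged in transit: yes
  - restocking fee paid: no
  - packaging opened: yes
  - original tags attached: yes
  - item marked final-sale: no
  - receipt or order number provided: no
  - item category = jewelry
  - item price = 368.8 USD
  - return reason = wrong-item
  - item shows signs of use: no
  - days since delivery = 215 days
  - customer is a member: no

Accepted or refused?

Refused

Atomic conditions:
  NOT item marked final-sale: no → true
  item price between 699.62 USD and 1924.4 USD: 368.8 in [699.62, 1924.4] is false
  return reason = wrong-item: wrong-item == wrong-item is true
  item category ∈ {apparel, furniture, media, perishable}: jewelry is not in the set → false
  receipt or order number provided: no → false
  NOT damaged in transit: yes → false
  NOT customer is a member: no → true
  item shows signs of use: no → false
  return reason ∈ {late, unwanted}: wrong-item is not in the set → false
  NOT packaging opened: yes → false
  item marked final-sale: no → false
  NOT restocking fee paid: no → true
  NOT original tags attached: yes → false
  days since delivery ≤ 91 days: 215 ≤ 91 is false
  item price ≤ 1698.09 USD: 368.8 ≤ 1698.09 is true
  item price ≥ 1181.54 USD: 368.8 ≥ 1181.54 is false
  days since delivery between 73 days and 117 days: 215 in [73, 117] is false
  original tags attached: yes → true
  return reason ∈ {late, unwanted, wrong-item}: wrong-item is in the set → true
Combine:
[1.1.1.1] true → false = false
[1.1.1] NOT false = true
[1.1.2] true → false = false
[1.1] true AND false = false
[1.2.1.1.1] false OR false = false
[1.2.1.1.2] true AND false = false
[1.2.1.1] false OR false = false
[1.2.1] NOT false = true
[1.2] NOT true = false
[1.3.1] false AND false = false
[1.3.2] false OR true = true
[1.3] false OR true = true
[1.4.1] false OR false = false
[1.4.2] exactly-one(true, false) = true
[1.4] false OR true = true
[1] false OR false OR true OR true = true
[2] exactly-one(false, true, true) = false
[root] true AND false = false
Overall: false → refused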